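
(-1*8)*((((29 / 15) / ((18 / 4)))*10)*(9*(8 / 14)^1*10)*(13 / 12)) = -120640 / 63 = -1914.92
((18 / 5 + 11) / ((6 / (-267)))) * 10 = -6497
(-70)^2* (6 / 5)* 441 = 2593080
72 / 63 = 8 / 7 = 1.14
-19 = -19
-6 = -6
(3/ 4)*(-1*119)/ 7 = -51/ 4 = -12.75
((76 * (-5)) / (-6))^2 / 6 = 18050 / 27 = 668.52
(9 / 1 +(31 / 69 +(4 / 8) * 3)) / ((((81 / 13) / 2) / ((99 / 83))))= 216073 / 51543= 4.19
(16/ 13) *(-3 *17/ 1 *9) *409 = -3003696/ 13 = -231053.54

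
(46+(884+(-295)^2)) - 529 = 87426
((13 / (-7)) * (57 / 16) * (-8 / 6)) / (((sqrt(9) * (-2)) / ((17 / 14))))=-4199 / 2352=-1.79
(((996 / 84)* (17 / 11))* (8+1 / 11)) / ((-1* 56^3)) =-125579 / 148746752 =-0.00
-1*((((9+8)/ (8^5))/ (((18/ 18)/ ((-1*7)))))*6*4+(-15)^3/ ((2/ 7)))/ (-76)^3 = -48384357/ 1798045696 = -0.03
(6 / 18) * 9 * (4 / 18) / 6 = 1 / 9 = 0.11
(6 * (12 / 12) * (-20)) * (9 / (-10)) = 108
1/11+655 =7206/11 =655.09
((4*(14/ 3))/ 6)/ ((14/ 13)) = 2.89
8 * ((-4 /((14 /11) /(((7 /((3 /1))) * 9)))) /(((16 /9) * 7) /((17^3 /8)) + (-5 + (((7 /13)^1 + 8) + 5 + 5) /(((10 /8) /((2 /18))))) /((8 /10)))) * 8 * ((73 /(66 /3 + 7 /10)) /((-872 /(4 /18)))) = -196941338880 /237230960143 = -0.83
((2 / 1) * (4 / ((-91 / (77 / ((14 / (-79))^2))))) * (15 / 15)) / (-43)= 5.01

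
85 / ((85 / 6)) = 6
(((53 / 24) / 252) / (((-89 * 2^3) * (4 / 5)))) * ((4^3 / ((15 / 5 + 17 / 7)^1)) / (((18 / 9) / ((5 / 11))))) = -1325 / 32142528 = -0.00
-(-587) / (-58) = -587 / 58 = -10.12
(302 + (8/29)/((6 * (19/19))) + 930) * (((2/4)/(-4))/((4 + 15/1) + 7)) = -26797/4524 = -5.92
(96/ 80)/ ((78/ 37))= 37/ 65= 0.57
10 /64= 5 /32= 0.16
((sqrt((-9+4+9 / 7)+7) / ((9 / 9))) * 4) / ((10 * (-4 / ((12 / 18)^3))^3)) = -16 * sqrt(161) / 688905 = -0.00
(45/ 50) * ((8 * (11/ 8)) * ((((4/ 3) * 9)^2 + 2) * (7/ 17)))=595.16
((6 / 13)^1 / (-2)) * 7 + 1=-8 / 13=-0.62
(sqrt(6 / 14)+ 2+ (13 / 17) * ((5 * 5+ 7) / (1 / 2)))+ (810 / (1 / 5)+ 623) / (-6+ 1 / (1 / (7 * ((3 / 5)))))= -389411 / 153+ sqrt(21) / 7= -2544.52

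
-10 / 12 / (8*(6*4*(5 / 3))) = -1 / 384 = -0.00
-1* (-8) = 8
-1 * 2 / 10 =-1 / 5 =-0.20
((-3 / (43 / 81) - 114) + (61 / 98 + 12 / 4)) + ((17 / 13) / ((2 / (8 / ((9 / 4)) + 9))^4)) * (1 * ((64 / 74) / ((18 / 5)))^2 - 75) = -48570609155279410345 / 318849966240624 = -152330.61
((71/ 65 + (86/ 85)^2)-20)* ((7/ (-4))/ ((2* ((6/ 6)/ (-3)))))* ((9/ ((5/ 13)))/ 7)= -45353439/ 289000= -156.93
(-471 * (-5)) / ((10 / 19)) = 8949 / 2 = 4474.50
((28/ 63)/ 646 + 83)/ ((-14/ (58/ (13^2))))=-999601/ 491283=-2.03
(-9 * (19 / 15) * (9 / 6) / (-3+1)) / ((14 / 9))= 5.50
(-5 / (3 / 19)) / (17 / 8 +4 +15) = -760 / 507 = -1.50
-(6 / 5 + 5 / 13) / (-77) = 103 / 5005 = 0.02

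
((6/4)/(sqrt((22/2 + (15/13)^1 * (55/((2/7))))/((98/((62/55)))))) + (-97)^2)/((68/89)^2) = 166341 * sqrt(2220530)/157965088 + 74528689/4624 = 16119.37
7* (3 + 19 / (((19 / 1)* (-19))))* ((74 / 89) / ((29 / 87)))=87024 / 1691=51.46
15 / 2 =7.50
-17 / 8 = -2.12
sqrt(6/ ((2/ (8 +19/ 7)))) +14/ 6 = 7/ 3 +15*sqrt(7)/ 7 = 8.00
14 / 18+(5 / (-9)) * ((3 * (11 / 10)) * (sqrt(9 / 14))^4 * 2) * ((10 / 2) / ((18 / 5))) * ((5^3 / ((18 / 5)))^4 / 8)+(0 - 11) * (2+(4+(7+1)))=-41978483748947 / 109734912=-382544.47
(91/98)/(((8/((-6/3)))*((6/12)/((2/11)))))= -13/154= -0.08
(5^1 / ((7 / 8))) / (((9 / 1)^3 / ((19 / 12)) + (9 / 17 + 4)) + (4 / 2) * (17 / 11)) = 142120 / 11640657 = 0.01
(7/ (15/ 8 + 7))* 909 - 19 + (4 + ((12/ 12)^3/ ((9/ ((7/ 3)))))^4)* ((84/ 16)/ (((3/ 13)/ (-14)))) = -43579400945/ 75464622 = -577.48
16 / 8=2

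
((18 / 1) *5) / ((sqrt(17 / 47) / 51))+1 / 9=1 / 9+270 *sqrt(799)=7632.09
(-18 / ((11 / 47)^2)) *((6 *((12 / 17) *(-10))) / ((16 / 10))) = 17892900 / 2057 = 8698.54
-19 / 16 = -1.19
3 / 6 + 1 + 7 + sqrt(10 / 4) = sqrt(10) / 2 + 17 / 2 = 10.08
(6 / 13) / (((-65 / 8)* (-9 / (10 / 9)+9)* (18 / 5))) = -80 / 4563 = -0.02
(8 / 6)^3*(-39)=-832 / 9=-92.44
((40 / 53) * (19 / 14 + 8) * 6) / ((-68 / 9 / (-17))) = 35370 / 371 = 95.34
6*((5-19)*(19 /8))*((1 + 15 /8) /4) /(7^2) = -1311 /448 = -2.93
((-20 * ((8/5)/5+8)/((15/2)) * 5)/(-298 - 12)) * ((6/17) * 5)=1664/2635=0.63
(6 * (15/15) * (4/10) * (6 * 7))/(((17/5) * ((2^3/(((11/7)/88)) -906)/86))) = -21672/3893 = -5.57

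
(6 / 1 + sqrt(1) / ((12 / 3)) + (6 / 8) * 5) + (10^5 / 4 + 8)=25018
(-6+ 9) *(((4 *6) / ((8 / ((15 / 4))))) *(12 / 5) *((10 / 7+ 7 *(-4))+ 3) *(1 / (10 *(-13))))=2673 / 182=14.69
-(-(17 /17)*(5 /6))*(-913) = -4565 /6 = -760.83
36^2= 1296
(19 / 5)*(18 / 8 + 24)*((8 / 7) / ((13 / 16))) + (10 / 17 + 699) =185617 / 221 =839.90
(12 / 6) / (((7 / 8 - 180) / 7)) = -112 / 1433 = -0.08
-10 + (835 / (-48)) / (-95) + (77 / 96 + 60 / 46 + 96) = 1234641 / 13984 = 88.29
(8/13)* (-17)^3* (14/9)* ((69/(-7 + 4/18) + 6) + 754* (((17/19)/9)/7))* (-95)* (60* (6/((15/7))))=10491467029120/21411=490003597.64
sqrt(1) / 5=1 / 5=0.20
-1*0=0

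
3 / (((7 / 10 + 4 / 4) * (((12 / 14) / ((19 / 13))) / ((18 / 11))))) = 11970 / 2431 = 4.92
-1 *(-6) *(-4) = -24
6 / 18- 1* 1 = -2 / 3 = -0.67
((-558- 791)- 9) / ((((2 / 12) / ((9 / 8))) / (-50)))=458325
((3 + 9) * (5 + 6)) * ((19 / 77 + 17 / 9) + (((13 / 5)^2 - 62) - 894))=-65634332 / 525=-125017.78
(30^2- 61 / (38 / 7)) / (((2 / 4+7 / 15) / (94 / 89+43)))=40505.70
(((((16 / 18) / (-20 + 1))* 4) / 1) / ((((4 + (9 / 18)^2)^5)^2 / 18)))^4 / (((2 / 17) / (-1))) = -10141204801825835211973625643008 / 126625839474997783693841397523846209543545652158806913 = -0.00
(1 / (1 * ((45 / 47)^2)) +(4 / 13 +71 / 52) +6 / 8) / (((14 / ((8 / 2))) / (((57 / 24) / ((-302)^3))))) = -0.00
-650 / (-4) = 325 / 2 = 162.50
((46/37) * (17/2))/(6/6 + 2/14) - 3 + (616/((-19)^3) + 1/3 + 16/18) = 134832499/18272376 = 7.38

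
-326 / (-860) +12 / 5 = 2.78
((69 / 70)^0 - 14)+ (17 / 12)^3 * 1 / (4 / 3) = -25039 / 2304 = -10.87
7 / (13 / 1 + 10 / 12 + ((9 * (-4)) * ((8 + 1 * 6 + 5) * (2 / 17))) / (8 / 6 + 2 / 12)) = -714 / 4061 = -0.18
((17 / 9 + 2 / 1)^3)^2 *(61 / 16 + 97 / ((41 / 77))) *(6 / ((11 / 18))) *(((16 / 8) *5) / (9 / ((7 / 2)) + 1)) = 313988636609375 / 17754066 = 17685449.44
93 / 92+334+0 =30821 / 92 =335.01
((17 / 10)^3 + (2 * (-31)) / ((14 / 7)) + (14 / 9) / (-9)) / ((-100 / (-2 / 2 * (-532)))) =282897251 / 2025000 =139.70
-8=-8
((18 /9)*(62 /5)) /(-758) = -62 /1895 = -0.03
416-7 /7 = 415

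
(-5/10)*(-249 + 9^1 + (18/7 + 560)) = -1129/7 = -161.29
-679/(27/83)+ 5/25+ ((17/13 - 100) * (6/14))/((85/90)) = -445232696/208845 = -2131.88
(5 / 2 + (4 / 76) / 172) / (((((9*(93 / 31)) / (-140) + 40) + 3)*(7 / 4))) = 163420 / 4896281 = 0.03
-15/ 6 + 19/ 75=-337/ 150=-2.25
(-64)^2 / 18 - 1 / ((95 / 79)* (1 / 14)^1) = 184606 / 855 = 215.91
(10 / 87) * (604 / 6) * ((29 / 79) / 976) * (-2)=-755 / 86742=-0.01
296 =296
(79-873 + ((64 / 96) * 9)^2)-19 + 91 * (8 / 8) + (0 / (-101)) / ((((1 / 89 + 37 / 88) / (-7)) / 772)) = -686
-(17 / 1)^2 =-289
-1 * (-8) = 8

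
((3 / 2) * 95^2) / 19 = 1425 / 2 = 712.50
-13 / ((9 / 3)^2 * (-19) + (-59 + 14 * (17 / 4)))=26 / 341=0.08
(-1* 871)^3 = -660776311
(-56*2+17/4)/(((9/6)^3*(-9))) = 862/243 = 3.55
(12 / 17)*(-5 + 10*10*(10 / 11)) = 11340 / 187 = 60.64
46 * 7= 322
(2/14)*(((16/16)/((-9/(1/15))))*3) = -1/315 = -0.00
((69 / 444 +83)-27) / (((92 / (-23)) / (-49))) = 407239 / 592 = 687.90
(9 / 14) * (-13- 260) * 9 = -3159 / 2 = -1579.50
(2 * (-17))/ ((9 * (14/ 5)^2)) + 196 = 172447/ 882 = 195.52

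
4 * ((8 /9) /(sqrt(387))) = 0.18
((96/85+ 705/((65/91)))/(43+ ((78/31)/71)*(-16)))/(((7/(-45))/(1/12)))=-554592573/44456020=-12.48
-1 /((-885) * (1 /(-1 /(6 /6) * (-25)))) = 0.03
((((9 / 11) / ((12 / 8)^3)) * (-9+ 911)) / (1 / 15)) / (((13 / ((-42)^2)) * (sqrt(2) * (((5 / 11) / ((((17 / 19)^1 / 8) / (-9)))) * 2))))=-751366 * sqrt(2) / 247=-4301.99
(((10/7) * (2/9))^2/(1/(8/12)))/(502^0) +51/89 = 678457/1059723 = 0.64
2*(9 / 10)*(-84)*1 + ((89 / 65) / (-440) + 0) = -4324409 / 28600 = -151.20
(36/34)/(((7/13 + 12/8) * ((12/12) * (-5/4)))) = -1872/4505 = -0.42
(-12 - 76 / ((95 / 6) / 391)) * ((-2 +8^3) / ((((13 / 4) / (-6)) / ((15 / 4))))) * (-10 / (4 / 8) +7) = -86695920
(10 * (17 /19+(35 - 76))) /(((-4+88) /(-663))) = 421005 /133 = 3165.45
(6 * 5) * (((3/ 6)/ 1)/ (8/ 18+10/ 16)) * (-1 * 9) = -9720/ 77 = -126.23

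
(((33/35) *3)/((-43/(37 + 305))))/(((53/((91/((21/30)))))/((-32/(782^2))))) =7042464/2438910593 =0.00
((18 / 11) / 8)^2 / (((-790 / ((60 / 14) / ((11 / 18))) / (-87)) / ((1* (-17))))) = -3234573 / 5888344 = -0.55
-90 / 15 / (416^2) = -3 / 86528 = -0.00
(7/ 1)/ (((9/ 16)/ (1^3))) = 112/ 9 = 12.44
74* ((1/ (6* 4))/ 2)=37/ 24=1.54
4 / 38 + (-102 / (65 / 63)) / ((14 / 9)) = -78359 / 1235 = -63.45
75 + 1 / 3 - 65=31 / 3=10.33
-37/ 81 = -0.46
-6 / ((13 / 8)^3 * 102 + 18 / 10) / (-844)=640 / 39565243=0.00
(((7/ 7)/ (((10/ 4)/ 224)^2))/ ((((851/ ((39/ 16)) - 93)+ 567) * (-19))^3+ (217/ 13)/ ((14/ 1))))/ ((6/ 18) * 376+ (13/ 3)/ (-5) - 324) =71433363456/ 6791470067275933598815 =0.00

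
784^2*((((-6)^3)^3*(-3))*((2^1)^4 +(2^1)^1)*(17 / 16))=355398898434048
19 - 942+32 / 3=-2737 / 3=-912.33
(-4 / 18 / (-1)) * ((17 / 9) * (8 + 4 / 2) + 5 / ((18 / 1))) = 115 / 27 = 4.26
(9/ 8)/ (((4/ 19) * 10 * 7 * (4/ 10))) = 0.19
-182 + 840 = 658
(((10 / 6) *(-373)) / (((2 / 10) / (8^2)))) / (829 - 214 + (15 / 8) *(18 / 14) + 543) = -33420800 / 194949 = -171.43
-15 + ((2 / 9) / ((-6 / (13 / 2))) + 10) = -283 / 54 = -5.24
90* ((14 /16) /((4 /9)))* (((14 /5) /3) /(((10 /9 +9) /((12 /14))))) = 729 /52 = 14.02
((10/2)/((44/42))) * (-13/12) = -455/88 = -5.17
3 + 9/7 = 30/7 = 4.29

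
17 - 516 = -499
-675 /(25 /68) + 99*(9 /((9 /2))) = -1638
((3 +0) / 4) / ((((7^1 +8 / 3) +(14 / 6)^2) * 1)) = 27 / 544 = 0.05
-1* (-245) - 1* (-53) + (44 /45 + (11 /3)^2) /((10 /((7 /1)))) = 138643 /450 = 308.10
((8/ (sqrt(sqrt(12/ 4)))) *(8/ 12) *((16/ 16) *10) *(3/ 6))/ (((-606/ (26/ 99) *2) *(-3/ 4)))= 2080 *3^(3/ 4)/ 809919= 0.01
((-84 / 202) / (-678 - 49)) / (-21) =-2 / 73427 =-0.00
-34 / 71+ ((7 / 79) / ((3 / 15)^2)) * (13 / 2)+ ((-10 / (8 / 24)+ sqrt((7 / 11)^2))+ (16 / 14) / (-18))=-120554645 / 7774074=-15.51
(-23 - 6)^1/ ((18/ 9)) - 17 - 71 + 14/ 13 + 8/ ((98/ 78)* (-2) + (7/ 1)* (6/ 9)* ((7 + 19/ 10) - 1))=-5874901/ 58058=-101.19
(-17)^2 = 289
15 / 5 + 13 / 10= 43 / 10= 4.30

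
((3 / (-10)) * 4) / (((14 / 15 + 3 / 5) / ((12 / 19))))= -216 / 437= -0.49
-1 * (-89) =89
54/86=27/43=0.63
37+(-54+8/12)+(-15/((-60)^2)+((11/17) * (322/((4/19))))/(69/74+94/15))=1316463571/10867760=121.13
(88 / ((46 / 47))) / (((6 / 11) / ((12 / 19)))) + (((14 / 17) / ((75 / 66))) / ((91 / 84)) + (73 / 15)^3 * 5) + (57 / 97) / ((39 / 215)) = 4327339801036 / 6323379075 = 684.34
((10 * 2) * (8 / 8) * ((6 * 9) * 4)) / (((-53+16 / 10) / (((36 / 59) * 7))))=-5443200 / 15163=-358.98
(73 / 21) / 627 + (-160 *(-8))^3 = 27613200384073 / 13167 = 2097152000.01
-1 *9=-9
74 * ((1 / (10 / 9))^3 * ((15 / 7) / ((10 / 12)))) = 138.72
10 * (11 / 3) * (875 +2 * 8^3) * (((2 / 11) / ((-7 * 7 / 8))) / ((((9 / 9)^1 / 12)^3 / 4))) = -700047360 / 49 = -14286680.82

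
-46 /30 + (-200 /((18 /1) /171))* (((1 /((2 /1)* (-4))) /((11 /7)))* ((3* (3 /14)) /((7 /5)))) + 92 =159.87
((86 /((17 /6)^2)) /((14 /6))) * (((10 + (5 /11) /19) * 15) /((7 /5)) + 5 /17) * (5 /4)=31096688400 /50314033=618.05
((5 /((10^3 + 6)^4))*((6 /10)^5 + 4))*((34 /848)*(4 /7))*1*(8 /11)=216631 /653098285511402500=0.00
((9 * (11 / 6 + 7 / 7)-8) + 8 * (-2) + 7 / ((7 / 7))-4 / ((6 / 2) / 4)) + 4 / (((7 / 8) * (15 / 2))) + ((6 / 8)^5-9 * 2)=-1503829 / 107520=-13.99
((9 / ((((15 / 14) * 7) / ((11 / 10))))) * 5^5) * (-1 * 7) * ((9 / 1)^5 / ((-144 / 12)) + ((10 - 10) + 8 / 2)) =141971156.25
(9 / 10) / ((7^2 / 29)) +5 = 2711 / 490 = 5.53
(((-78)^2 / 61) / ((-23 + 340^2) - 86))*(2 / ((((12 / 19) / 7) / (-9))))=-404586 / 2348317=-0.17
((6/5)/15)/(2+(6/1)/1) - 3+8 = 501/100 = 5.01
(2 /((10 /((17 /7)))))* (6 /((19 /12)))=1224 /665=1.84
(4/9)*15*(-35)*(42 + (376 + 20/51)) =-14936600/153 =-97624.84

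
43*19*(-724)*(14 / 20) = -2070278 / 5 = -414055.60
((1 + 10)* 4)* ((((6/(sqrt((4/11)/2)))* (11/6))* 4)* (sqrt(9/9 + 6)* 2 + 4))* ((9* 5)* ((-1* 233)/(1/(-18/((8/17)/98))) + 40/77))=532634877720* sqrt(22)* (2 + sqrt(7))/7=1658054722050.92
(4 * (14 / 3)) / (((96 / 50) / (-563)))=-98525 / 18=-5473.61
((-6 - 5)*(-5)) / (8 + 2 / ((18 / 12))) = 165 / 28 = 5.89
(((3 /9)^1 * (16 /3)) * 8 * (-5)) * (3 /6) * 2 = -640 /9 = -71.11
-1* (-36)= 36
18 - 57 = -39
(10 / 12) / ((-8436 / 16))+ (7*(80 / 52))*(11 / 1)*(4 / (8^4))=2402615 / 21056256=0.11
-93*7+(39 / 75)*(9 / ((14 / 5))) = -45453 / 70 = -649.33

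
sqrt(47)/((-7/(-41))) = 40.15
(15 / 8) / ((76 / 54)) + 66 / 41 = 36669 / 12464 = 2.94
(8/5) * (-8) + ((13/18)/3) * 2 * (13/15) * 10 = -3494/405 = -8.63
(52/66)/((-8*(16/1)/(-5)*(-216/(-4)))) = 0.00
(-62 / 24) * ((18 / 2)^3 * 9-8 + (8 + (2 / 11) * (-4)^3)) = -2233333 / 132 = -16919.19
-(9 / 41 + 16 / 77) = -1349 / 3157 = -0.43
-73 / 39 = -1.87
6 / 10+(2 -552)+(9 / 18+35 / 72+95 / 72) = -98477 / 180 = -547.09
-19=-19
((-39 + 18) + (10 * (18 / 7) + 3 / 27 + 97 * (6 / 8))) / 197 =19549 / 49644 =0.39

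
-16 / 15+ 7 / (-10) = -53 / 30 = -1.77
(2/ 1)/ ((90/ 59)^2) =3481/ 4050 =0.86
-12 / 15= -4 / 5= -0.80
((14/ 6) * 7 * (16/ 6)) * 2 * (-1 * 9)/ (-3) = 784/ 3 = 261.33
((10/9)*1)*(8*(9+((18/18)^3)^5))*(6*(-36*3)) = -57600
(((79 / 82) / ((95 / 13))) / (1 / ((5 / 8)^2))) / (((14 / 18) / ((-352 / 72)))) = -56485 / 174496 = -0.32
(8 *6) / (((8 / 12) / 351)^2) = 13305708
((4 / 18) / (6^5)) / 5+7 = 7.00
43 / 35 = 1.23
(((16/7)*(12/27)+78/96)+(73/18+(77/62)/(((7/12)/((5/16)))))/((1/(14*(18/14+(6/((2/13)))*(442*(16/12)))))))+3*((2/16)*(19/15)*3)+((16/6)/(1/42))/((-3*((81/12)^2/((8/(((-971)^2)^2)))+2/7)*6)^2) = 43958349507758558529127017495180289833540983/28936081278733725490644152363173502160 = 1519153.51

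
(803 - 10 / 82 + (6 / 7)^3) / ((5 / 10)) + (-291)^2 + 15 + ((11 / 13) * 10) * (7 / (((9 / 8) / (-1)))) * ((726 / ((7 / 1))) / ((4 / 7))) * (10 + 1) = -10317494228 / 548457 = -18811.86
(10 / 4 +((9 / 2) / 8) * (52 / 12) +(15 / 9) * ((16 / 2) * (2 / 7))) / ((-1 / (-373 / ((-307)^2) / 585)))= 1096247 / 18525583440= 0.00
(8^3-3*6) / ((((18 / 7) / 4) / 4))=27664 / 9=3073.78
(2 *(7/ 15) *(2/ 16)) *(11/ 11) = 7/ 60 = 0.12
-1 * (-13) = 13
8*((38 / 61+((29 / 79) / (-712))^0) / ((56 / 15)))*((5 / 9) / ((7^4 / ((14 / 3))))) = 550 / 146461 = 0.00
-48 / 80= -3 / 5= -0.60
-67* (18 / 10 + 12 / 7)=-8241 / 35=-235.46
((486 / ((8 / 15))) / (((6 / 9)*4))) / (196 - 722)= -10935 / 16832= -0.65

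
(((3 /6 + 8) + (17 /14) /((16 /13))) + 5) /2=3245 /448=7.24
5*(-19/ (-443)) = 95/ 443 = 0.21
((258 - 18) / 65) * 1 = 48 / 13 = 3.69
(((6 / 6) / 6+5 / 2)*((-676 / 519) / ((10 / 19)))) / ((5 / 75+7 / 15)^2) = -16055 / 692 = -23.20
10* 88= 880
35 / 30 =7 / 6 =1.17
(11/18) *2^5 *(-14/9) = -2464/81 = -30.42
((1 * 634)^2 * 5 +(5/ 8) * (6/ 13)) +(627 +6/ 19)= 1986282713/ 988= 2010407.60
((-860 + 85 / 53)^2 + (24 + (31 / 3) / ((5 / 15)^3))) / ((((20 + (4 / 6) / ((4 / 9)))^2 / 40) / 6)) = 1987820305920 / 5193841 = 382726.45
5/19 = 0.26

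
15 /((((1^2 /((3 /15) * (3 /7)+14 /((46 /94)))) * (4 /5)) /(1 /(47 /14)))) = 346485 /2162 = 160.26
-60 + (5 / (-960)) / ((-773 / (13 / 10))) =-89049587 / 1484160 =-60.00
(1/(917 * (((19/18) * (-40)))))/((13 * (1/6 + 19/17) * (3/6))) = -459/148356845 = -0.00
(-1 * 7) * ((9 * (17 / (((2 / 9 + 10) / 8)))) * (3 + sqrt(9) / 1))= -115668 / 23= -5029.04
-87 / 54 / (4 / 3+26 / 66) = -319 / 342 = -0.93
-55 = -55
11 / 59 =0.19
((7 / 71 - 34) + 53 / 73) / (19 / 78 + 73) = -13411944 / 29610479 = -0.45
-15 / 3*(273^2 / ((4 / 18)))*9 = -30184245 / 2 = -15092122.50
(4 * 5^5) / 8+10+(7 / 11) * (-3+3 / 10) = 86393 / 55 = 1570.78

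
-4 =-4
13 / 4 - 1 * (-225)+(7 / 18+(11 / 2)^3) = 28441 / 72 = 395.01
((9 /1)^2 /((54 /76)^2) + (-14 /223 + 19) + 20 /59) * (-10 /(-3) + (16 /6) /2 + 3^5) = 15811976923 /355239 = 44510.81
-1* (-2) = 2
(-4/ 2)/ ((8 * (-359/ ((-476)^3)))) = -26962544/ 359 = -75104.58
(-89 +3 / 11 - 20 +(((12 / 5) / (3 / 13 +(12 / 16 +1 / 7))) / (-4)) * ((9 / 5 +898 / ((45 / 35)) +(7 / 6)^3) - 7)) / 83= -5.78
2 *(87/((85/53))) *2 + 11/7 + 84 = 180023/595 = 302.56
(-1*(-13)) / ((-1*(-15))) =13 / 15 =0.87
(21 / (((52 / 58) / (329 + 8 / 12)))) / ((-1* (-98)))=28681 / 364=78.79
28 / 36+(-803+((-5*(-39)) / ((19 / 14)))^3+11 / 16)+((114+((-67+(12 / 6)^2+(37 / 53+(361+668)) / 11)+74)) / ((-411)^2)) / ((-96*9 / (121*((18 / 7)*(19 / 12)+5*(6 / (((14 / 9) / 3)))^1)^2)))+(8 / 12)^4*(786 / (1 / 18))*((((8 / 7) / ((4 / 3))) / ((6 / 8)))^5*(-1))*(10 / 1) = 384571107329542831273771 / 132105374307349632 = 2911093.58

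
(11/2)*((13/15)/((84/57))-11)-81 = -116143/840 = -138.27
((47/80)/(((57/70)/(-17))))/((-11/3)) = 5593/1672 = 3.35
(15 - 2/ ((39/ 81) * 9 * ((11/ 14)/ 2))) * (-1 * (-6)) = 11862/ 143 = 82.95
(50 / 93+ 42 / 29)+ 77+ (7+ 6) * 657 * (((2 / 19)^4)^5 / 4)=8007604095793727750178084128113 / 101380158415001449247480055897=78.99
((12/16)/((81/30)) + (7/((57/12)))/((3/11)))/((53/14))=13601/9063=1.50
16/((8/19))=38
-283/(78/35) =-9905/78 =-126.99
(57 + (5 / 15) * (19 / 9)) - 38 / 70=54017 / 945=57.16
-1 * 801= -801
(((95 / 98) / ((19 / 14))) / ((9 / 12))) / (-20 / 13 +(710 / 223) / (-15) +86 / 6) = 57980 / 766017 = 0.08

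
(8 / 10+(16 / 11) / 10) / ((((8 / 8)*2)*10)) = 13 / 275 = 0.05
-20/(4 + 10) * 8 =-80/7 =-11.43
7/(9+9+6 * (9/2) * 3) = 7/99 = 0.07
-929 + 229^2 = 51512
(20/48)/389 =5/4668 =0.00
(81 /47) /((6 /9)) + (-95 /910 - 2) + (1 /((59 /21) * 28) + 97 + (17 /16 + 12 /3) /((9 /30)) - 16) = 198580663 /2018744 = 98.37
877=877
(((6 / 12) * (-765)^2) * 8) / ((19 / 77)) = 180249300 / 19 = 9486805.26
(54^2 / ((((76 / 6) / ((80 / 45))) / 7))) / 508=13608 / 2413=5.64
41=41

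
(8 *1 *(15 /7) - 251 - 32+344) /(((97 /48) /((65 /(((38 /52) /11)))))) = 488099040 /12901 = 37834.20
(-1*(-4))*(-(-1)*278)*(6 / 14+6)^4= 4559895000 / 2401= 1899164.93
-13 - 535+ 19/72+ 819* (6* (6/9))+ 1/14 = 1375081/504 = 2728.34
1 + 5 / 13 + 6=96 / 13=7.38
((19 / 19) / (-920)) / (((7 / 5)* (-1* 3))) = 1 / 3864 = 0.00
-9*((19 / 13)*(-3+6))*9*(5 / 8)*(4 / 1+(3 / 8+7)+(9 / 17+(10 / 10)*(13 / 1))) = -78188895 / 14144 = -5528.06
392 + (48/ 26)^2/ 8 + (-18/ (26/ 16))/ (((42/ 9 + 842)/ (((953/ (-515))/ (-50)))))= 542206780994/ 1381680625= 392.43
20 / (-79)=-20 / 79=-0.25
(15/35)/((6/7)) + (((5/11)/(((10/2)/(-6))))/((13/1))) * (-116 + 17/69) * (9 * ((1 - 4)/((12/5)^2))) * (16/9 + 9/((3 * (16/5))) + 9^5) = -1697925148237/1262976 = -1344384.33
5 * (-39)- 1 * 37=-232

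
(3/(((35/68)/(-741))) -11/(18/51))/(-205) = 913529/43050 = 21.22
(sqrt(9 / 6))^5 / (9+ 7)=0.17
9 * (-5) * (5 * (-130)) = 29250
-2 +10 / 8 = -3 / 4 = -0.75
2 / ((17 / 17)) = 2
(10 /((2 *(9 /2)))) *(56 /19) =560 /171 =3.27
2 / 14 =1 / 7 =0.14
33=33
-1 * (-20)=20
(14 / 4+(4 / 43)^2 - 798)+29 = -2830787 / 3698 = -765.49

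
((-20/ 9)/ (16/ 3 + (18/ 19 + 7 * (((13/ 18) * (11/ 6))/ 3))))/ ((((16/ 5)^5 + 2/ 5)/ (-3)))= 1125000/ 531202747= 0.00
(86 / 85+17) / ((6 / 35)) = 10717 / 102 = 105.07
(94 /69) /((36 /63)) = 329 /138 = 2.38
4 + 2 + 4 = 10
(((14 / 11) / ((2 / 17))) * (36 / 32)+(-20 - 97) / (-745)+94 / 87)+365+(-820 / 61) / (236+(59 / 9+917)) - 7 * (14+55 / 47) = 11613306143887891 / 42663842711160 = 272.20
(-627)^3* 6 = -1478951298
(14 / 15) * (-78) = -364 / 5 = -72.80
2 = 2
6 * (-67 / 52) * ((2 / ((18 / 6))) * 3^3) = -1809 / 13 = -139.15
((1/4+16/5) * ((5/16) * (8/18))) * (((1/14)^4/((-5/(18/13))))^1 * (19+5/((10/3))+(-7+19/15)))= -10189/199763200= -0.00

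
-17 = -17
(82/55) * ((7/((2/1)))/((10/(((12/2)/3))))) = 287/275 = 1.04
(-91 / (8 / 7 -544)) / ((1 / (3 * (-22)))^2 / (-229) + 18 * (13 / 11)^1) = 158855697 / 20159052250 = 0.01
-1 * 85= -85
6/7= 0.86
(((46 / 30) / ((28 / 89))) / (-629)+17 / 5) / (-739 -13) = -179233 / 39732672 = -0.00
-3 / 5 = -0.60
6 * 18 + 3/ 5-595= -2432/ 5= -486.40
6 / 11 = 0.55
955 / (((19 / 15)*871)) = 14325 / 16549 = 0.87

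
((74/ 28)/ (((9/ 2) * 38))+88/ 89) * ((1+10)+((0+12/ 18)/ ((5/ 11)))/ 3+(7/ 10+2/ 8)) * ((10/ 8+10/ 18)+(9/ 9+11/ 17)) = 202453982551/ 4694270112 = 43.13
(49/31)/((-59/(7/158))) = -343/288982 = -0.00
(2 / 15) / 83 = 2 / 1245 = 0.00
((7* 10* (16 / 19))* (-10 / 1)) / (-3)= 11200 / 57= 196.49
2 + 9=11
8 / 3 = 2.67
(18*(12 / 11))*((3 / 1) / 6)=108 / 11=9.82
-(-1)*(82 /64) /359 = 41 /11488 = 0.00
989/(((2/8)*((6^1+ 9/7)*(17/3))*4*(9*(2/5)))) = 34615/5202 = 6.65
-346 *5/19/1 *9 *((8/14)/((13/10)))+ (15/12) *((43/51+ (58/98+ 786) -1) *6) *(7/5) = 66322021/8398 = 7897.36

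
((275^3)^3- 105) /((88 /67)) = 301327696413040161129295 /44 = 6848356736660003662029.43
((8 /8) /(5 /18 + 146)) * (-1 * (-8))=144 /2633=0.05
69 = 69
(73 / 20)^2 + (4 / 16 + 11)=9829 / 400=24.57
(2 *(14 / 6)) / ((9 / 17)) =238 / 27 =8.81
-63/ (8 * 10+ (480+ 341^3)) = -63/ 39652381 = -0.00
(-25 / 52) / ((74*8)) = -0.00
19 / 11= 1.73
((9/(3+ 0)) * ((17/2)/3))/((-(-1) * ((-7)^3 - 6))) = -17/698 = -0.02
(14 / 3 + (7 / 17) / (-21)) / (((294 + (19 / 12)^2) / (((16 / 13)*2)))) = 364032 / 9436037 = 0.04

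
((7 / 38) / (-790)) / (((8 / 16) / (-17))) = 119 / 15010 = 0.01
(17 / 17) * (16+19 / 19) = 17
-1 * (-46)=46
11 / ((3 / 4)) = 44 / 3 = 14.67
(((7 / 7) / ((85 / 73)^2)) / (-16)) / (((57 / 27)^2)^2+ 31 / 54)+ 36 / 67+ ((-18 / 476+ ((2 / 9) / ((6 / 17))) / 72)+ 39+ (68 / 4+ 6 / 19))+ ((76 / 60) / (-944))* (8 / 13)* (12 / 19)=182850034794000139387 / 3217986530457733125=56.82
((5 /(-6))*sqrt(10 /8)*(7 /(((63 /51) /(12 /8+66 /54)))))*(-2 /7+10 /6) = -19.85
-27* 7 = -189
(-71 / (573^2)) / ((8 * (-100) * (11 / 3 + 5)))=0.00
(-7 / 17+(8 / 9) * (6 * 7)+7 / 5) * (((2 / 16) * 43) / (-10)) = -105049 / 5100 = -20.60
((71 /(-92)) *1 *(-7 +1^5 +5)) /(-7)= -71 /644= -0.11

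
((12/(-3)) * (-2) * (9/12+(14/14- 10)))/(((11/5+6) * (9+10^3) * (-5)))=0.00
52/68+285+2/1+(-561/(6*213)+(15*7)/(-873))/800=53905795449/187326400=287.76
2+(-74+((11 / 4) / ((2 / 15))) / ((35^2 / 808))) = -14307 / 245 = -58.40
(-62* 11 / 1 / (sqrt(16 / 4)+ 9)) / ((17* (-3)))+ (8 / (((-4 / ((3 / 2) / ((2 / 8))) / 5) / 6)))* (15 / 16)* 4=-68788 / 51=-1348.78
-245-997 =-1242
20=20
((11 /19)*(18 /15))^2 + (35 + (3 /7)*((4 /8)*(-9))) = 4239559 /126350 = 33.55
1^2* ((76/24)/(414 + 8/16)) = 19/2487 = 0.01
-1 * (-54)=54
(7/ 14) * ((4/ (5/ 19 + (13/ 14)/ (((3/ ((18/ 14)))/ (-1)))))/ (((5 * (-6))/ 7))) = 13034/ 3765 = 3.46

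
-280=-280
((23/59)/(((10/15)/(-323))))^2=496710369/13924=35672.97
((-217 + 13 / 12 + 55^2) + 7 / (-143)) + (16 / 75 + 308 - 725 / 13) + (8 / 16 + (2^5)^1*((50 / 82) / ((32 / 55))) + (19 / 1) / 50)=418874603 / 135300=3095.90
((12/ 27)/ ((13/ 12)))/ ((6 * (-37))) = -8/ 4329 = -0.00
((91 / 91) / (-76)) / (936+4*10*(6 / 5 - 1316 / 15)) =3 / 575776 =0.00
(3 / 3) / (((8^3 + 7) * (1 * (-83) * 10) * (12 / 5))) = -1 / 1033848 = -0.00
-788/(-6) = 131.33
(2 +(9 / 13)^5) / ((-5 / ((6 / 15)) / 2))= -641308 / 1856465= -0.35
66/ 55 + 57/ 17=387/ 85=4.55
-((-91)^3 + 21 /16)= 753569.69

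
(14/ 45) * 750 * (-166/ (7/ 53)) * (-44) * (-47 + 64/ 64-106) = -5884102400/ 3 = -1961367466.67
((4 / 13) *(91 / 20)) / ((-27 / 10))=-14 / 27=-0.52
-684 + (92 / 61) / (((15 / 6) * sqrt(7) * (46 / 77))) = -684 + 44 * sqrt(7) / 305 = -683.62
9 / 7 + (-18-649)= -4660 / 7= -665.71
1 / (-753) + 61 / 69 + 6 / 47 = 1.01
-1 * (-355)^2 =-126025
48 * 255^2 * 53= 165423600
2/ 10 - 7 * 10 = -349/ 5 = -69.80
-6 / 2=-3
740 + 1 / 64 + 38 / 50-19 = 1154841 / 1600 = 721.78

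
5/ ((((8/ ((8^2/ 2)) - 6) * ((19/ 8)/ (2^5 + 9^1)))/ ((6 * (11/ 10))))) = -43296/ 437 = -99.08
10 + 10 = 20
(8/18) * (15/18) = 10/27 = 0.37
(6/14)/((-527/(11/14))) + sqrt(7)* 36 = -33/51646 + 36* sqrt(7) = 95.25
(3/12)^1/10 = 1/40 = 0.02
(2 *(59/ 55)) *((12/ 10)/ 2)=354/ 275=1.29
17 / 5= 3.40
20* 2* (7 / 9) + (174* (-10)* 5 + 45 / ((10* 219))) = -11390893 / 1314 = -8668.87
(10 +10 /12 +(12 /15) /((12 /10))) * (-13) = -299 /2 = -149.50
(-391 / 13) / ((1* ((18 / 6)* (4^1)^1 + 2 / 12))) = -2346 / 949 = -2.47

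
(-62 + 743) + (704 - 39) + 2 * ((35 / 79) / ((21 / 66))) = 106554 / 79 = 1348.78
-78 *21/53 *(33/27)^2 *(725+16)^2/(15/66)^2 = -650273455832/1325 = -490772419.50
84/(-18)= -14/3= -4.67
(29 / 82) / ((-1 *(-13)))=29 / 1066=0.03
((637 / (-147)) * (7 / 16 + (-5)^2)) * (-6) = 5291 / 8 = 661.38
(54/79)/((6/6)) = 54/79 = 0.68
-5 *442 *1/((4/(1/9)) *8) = -1105/144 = -7.67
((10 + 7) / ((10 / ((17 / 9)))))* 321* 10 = 30923 / 3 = 10307.67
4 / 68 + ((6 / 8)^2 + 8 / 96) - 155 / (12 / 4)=-50.96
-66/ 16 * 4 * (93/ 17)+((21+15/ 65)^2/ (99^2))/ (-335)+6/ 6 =-187119373501/ 2096226990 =-89.26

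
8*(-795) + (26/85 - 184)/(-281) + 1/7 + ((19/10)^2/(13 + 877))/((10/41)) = -189253914095361/29760710000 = -6359.19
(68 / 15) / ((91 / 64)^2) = 278528 / 124215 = 2.24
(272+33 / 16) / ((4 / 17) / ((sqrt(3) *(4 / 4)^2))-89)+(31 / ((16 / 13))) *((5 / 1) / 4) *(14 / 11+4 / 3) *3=587589843085 / 2417356832-74545 *sqrt(3) / 27469964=243.07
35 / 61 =0.57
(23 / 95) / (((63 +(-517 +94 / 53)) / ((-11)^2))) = -147499 / 2276960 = -0.06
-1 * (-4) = 4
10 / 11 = 0.91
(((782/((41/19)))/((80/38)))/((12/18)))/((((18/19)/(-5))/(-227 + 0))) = 608784263/1968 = 309341.60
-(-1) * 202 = 202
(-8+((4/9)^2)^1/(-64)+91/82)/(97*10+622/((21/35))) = -0.00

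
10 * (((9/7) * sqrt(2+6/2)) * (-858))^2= 2981464200/49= 60846208.16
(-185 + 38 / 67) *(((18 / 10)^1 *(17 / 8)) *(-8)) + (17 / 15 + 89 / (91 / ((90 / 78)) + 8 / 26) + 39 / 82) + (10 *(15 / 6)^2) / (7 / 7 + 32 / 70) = 61528248196471 / 10814787915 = 5689.27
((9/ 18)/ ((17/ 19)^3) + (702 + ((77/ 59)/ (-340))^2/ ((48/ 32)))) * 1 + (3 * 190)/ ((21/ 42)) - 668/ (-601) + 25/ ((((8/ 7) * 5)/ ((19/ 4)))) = 45995996800119047/ 24668145487200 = 1864.59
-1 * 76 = -76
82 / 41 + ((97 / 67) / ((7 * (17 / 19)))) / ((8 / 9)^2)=1169827 / 510272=2.29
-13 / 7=-1.86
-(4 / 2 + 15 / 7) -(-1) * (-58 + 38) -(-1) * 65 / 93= -15262 / 651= -23.44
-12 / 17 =-0.71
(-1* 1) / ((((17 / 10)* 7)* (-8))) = 5 / 476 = 0.01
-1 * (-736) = 736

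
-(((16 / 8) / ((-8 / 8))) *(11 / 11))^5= 32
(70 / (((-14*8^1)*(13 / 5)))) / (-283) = 25 / 29432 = 0.00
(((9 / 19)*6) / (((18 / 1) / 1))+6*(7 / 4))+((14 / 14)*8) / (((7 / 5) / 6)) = 11955 / 266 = 44.94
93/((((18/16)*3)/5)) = 1240/9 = 137.78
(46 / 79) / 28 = 23 / 1106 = 0.02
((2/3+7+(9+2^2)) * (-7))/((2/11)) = -2387/3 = -795.67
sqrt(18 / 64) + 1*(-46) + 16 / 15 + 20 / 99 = -22142 / 495 + 3*sqrt(2) / 8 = -44.20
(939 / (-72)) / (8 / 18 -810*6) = 939 / 349888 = 0.00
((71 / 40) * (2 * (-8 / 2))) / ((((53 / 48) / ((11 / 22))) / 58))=-98832 / 265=-372.95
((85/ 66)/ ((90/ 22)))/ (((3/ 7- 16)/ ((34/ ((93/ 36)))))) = -8092/ 30411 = -0.27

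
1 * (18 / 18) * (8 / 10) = 4 / 5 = 0.80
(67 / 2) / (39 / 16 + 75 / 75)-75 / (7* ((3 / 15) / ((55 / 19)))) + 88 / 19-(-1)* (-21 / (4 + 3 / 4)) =-1061547 / 7315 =-145.12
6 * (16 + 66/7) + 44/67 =71864/469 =153.23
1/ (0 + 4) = 1/ 4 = 0.25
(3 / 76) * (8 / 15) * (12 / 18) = 4 / 285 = 0.01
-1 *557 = -557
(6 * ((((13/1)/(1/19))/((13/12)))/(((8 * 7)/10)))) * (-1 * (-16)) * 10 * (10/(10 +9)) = 144000/7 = 20571.43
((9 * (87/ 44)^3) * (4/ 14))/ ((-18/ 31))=-20413593/ 596288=-34.23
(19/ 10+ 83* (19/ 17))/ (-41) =-16093/ 6970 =-2.31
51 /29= 1.76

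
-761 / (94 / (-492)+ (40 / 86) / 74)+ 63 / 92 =27406272603 / 6653164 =4119.28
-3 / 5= -0.60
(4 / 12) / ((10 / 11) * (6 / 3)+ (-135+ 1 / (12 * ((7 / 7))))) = -44 / 17569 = -0.00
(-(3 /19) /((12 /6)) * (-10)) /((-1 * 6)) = -5 /38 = -0.13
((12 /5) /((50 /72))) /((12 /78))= 2808 /125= 22.46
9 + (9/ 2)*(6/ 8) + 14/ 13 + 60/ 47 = 71993/ 4888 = 14.73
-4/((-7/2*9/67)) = 536/63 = 8.51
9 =9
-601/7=-85.86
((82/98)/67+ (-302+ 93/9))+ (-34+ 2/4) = -6404887/19698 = -325.15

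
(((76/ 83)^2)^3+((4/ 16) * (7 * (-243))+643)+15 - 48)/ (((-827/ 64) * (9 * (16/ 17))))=-4120455505777915/ 2433417198985467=-1.69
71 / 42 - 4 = -97 / 42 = -2.31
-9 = -9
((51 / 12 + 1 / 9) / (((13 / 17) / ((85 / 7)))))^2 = 51467728225 / 10732176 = 4795.65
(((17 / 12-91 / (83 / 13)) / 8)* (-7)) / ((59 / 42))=626465 / 78352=8.00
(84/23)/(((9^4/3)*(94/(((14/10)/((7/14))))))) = 196/3940245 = 0.00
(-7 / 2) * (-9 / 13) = 2.42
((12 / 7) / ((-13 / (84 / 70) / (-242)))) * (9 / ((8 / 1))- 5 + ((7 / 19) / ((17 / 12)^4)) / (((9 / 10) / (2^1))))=-101523961242 / 722039045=-140.61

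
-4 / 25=-0.16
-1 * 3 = -3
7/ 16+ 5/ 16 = 3/ 4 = 0.75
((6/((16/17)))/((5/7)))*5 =44.62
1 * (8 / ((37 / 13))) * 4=416 / 37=11.24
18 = 18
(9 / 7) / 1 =9 / 7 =1.29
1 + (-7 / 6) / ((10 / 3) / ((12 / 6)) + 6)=39 / 46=0.85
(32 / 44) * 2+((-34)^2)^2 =14699712 / 11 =1336337.45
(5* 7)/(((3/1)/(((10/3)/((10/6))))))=70/3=23.33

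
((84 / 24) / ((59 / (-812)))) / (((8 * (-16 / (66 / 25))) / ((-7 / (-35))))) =46893 / 236000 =0.20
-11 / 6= -1.83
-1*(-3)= 3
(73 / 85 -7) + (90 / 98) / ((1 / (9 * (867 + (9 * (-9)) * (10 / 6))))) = 25173522 / 4165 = 6044.06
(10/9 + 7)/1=8.11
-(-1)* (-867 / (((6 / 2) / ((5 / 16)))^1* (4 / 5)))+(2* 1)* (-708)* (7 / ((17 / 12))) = -7735241 / 1088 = -7109.60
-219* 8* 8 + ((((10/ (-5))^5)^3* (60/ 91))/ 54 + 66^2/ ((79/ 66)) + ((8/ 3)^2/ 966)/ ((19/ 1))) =-914129736568/ 84823011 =-10776.91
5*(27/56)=135/56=2.41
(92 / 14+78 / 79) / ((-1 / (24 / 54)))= -16720 / 4977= -3.36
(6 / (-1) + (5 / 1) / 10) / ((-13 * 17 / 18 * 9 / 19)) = 209 / 221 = 0.95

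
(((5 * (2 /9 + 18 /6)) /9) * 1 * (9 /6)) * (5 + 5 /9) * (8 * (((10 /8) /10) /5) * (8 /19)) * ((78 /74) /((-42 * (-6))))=0.01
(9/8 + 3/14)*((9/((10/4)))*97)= 13095/28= 467.68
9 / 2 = 4.50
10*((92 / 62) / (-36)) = -115 / 279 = -0.41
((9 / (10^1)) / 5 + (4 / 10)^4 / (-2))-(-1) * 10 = 12709 / 1250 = 10.17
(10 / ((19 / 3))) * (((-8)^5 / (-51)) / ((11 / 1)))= 327680 / 3553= 92.23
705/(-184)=-705/184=-3.83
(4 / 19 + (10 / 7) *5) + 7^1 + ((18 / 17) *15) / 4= 82861 / 4522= 18.32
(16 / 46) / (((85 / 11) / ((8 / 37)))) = 704 / 72335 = 0.01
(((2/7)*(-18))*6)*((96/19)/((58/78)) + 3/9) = -848376/3857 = -219.96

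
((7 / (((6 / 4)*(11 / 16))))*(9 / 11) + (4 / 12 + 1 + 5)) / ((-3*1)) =-4315 / 1089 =-3.96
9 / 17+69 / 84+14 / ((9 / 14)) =99083 / 4284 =23.13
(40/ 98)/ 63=20/ 3087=0.01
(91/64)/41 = 91/2624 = 0.03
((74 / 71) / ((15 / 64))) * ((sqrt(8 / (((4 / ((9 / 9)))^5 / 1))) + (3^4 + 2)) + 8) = 296 * sqrt(2) / 1065 + 430976 / 1065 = 405.07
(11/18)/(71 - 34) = 11/666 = 0.02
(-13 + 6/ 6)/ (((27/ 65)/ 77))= -20020/ 9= -2224.44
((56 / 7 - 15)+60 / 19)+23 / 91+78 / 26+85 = 145946 / 1729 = 84.41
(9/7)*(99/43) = 2.96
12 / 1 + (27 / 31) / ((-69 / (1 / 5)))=42771 / 3565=12.00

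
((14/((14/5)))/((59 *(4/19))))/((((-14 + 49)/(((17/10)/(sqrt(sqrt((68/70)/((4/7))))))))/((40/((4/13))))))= 247 *10^(1/4) *17^(3/4)/1652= 2.23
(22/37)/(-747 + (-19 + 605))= -22/5957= -0.00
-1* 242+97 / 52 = -12487 / 52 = -240.13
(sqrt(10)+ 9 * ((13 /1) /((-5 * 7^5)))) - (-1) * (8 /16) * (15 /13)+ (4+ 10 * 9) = sqrt(10)+ 206639023 /2184910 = 97.74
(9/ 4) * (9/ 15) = 27/ 20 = 1.35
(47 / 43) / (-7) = -47 / 301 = -0.16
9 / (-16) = -9 / 16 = -0.56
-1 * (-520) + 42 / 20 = 5221 / 10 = 522.10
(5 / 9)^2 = 25 / 81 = 0.31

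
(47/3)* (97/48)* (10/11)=22795/792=28.78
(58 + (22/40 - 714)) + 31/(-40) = -26249/40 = -656.22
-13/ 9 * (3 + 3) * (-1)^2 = -26/ 3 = -8.67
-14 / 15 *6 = -28 / 5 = -5.60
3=3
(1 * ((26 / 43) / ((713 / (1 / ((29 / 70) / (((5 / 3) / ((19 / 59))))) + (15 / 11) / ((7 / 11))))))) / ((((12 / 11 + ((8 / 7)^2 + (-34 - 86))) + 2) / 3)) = -33902869 / 105260962179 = -0.00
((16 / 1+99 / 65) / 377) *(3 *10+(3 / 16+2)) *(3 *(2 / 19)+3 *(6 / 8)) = 1759755 / 458432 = 3.84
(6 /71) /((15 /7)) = 14 /355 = 0.04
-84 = -84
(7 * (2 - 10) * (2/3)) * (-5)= 560/3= 186.67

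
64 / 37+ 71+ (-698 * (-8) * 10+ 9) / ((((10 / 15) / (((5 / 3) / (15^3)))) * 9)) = 34762063 / 449550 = 77.33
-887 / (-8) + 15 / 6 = 907 / 8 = 113.38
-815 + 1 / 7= -5704 / 7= -814.86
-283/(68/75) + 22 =-19729/68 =-290.13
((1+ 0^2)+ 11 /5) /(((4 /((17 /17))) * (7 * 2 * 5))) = 0.01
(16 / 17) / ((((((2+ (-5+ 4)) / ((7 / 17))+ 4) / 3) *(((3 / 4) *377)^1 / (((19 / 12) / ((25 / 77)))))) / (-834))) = -45551968 / 7210125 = -6.32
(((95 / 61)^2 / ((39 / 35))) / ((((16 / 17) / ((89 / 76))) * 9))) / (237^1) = 25153625 / 19810484928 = 0.00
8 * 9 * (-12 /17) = -864 /17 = -50.82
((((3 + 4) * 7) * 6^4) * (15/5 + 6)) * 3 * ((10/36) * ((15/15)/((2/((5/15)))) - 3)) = -1349460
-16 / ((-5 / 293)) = 4688 / 5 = 937.60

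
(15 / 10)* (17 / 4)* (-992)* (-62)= 392088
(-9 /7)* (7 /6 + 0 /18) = -3 /2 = -1.50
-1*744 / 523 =-744 / 523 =-1.42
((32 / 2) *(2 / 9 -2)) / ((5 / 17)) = -4352 / 45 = -96.71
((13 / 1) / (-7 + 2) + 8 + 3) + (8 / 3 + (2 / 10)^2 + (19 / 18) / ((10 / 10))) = 5473 / 450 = 12.16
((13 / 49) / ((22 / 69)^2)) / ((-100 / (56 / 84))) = -20631 / 1185800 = -0.02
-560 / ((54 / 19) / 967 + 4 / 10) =-918650 / 661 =-1389.79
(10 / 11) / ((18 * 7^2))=5 / 4851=0.00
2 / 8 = 1 / 4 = 0.25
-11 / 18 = -0.61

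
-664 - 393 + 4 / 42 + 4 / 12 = -1056.57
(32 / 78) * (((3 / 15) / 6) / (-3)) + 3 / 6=1739 / 3510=0.50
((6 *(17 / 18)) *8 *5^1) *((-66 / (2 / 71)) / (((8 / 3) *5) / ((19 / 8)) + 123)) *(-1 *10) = 302715600 / 7331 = 41292.54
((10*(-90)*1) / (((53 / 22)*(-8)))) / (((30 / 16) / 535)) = 706200 / 53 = 13324.53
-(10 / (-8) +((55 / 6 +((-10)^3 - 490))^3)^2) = -491976765437939554457305 / 46656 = -10544769492411255882.57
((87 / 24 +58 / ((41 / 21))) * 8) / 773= 10933 / 31693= 0.34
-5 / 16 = -0.31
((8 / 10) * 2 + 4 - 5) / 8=3 / 40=0.08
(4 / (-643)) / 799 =-4 / 513757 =-0.00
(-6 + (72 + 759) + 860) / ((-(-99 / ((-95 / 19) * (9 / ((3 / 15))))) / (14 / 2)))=-294875 / 11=-26806.82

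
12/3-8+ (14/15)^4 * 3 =-29084/16875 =-1.72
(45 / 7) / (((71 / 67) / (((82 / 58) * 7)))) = 123615 / 2059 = 60.04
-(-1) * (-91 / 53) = -91 / 53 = -1.72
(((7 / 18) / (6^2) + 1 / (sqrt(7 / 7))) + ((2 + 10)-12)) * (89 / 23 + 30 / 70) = 113315 / 26082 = 4.34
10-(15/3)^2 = -15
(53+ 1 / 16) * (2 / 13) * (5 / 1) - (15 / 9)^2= 35605 / 936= 38.04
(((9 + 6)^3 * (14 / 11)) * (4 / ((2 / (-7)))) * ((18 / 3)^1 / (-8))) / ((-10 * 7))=-14175 / 22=-644.32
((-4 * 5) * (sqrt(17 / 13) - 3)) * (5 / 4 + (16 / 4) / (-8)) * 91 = 4095 - 105 * sqrt(221) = 2534.06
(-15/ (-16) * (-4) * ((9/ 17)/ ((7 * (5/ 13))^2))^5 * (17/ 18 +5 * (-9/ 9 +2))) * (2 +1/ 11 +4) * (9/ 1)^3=-14181132807611476779267/ 68934672747083171875000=-0.21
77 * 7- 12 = 527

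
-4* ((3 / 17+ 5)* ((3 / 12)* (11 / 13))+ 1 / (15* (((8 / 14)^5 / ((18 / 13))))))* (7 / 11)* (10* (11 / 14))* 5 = -7383385 / 28288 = -261.01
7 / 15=0.47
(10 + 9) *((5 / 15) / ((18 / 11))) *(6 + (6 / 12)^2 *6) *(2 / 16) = 1045 / 288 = 3.63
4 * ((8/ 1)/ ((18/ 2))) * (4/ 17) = 128/ 153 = 0.84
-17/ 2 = -8.50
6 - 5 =1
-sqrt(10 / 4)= -sqrt(10) / 2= -1.58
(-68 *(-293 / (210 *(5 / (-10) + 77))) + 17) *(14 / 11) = 3134 / 135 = 23.21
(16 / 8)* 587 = 1174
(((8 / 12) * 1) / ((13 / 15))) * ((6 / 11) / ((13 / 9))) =540 / 1859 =0.29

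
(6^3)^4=2176782336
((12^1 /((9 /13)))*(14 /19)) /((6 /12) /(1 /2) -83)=-364 /2337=-0.16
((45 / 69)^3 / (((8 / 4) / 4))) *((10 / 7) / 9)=7500 / 85169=0.09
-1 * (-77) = 77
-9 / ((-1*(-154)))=-9 / 154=-0.06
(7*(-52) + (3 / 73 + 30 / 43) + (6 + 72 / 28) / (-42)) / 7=-51.92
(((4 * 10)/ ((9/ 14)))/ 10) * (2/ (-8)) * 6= -28/ 3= -9.33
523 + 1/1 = 524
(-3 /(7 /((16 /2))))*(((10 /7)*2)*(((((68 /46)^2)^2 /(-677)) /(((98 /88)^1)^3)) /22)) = 2483660636160 /1092155137085957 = 0.00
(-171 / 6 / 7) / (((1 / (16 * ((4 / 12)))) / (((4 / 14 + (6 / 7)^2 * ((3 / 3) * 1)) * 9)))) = -68400 / 343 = -199.42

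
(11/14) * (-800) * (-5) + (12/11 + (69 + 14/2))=247936/77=3219.95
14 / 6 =7 / 3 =2.33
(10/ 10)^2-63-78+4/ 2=-138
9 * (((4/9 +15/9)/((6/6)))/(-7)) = -19/7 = -2.71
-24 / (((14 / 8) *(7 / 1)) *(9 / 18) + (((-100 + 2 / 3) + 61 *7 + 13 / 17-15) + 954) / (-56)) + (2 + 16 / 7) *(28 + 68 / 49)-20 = 868398116 / 8085539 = 107.40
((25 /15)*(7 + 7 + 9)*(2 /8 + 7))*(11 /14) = 36685 /168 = 218.36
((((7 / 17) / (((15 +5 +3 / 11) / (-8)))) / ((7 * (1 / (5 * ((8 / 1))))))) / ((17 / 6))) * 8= -168960 / 64447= -2.62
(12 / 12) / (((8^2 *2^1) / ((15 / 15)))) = 1 / 128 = 0.01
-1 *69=-69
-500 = -500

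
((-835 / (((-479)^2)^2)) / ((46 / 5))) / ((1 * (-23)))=4175 / 55696476484898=0.00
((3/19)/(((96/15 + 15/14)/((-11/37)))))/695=-462/51105991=-0.00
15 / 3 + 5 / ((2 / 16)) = 45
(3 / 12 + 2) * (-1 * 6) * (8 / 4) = -27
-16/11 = -1.45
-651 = -651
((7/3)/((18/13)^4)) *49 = 9796423/314928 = 31.11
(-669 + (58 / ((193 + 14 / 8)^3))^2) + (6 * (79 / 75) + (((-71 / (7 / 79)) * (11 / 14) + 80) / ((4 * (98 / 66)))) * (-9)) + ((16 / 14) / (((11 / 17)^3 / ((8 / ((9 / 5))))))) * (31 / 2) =592241466805332253552883011201 / 1285486341843398845753171800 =460.71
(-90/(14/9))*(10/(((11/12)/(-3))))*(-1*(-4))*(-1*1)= -583200/77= -7574.03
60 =60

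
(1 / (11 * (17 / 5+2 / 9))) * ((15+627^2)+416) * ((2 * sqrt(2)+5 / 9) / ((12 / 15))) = 12298750 / 1793+44275500 * sqrt(2) / 1793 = 41781.24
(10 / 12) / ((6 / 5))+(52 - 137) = -3035 / 36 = -84.31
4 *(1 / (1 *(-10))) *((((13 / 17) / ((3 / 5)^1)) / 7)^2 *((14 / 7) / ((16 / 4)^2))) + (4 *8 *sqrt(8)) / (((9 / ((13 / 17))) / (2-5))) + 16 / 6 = -20.41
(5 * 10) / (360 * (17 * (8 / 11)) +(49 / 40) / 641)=14102000 / 1255334939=0.01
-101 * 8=-808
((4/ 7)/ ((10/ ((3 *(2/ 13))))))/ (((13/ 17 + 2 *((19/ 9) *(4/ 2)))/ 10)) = 3672/ 128219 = 0.03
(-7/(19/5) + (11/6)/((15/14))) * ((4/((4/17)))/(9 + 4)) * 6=-1.03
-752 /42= -17.90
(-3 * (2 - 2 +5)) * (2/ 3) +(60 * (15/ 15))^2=3590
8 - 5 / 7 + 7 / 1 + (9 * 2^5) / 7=388 / 7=55.43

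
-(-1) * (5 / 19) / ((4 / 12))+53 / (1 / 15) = 15120 / 19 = 795.79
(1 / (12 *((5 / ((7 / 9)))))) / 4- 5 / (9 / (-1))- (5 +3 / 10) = -10241 / 2160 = -4.74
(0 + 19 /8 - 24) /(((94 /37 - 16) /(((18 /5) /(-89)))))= -19203 /295480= -0.06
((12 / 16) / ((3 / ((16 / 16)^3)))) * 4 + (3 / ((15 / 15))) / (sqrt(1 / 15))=1 + 3 * sqrt(15)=12.62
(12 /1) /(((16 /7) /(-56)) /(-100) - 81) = -29400 /198449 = -0.15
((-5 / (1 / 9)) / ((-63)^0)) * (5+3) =-360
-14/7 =-2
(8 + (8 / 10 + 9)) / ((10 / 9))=801 / 50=16.02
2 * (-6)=-12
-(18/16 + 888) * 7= -6223.88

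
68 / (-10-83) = -68 / 93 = -0.73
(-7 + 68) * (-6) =-366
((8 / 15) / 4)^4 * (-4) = -64 / 50625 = -0.00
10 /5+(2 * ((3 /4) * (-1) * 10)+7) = -6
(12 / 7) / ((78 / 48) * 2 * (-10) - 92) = -8 / 581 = -0.01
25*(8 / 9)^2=1600 / 81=19.75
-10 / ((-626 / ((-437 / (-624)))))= 2185 / 195312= 0.01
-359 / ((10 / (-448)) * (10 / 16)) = 643328 / 25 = 25733.12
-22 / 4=-11 / 2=-5.50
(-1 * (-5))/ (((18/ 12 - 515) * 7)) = -0.00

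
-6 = -6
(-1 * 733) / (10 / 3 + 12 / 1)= -2199 / 46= -47.80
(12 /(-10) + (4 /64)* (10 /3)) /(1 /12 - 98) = 0.01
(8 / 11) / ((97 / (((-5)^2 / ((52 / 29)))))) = 1450 / 13871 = 0.10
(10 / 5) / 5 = 2 / 5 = 0.40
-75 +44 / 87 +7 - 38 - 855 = -83563 / 87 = -960.49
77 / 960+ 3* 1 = 2957 / 960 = 3.08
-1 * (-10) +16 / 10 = 58 / 5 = 11.60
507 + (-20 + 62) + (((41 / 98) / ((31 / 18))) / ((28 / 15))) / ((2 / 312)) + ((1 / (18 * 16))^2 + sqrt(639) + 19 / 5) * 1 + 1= 3 * sqrt(71) + 2531625281453 / 4409717760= 599.38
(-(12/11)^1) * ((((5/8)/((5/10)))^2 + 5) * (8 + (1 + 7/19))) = -67.07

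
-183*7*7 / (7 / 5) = -6405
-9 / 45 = -1 / 5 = -0.20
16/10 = 8/5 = 1.60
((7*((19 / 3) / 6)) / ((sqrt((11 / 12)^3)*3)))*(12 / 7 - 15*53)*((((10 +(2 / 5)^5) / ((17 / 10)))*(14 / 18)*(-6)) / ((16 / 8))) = 20536257616*sqrt(33) / 3856875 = 30587.41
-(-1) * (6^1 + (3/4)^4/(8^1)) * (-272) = -1642.76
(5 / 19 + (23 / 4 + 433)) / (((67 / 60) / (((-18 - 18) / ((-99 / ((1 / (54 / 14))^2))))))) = 32697700 / 3402729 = 9.61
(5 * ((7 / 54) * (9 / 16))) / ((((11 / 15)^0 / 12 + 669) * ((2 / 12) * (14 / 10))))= 75 / 32116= 0.00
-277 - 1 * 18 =-295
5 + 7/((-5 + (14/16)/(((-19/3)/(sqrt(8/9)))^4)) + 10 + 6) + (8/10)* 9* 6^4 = 9336.84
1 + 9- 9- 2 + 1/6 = -5/6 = -0.83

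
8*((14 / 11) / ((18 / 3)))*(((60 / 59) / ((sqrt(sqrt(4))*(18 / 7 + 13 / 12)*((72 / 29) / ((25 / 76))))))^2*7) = 31550640625 / 3908426201097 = 0.01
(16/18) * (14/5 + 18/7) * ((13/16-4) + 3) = -94/105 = -0.90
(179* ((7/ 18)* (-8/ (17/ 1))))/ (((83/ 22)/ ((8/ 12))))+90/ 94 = -8650451/ 1790559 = -4.83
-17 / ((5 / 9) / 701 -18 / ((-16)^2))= 13728384 / 56141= 244.53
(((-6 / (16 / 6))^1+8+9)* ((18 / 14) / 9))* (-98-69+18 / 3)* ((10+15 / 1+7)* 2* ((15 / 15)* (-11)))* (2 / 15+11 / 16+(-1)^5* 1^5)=-641861 / 15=-42790.73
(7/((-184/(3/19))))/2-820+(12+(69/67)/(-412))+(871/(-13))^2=177614580819/48251792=3680.99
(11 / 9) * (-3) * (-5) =55 / 3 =18.33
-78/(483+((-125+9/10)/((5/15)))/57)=-14820/90529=-0.16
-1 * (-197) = 197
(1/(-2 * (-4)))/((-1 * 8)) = -1/64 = -0.02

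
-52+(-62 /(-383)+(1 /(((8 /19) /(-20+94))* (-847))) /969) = -51.84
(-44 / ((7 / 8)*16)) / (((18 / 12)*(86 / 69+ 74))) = -23 / 826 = -0.03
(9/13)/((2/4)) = 18/13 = 1.38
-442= -442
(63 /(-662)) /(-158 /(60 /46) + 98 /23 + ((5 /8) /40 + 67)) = 695520 /364377709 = 0.00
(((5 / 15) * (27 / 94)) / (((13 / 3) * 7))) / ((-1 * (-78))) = 9 / 222404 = 0.00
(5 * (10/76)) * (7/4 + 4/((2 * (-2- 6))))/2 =75/152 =0.49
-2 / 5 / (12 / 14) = -7 / 15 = -0.47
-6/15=-2/5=-0.40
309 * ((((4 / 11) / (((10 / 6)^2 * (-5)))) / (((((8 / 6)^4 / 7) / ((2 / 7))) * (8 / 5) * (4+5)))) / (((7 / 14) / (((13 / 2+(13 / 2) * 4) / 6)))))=-108459 / 28160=-3.85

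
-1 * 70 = -70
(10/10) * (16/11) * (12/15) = 1.16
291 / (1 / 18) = 5238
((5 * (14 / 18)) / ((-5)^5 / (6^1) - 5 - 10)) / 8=-7 / 7716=-0.00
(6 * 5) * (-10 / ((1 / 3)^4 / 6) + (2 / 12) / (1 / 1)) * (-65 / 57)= 9476675 / 57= 166257.46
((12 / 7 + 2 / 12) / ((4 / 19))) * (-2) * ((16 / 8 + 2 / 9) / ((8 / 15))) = -37525 / 504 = -74.45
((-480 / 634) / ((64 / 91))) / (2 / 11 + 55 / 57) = -855855 / 911692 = -0.94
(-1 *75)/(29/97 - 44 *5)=7275/21311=0.34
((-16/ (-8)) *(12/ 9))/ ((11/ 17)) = 136/ 33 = 4.12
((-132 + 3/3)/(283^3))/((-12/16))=0.00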